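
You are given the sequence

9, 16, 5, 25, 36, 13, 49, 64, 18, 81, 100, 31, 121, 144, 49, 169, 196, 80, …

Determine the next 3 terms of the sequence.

225, 256, 129

Reading positions in blocks of 3 reveals the pattern AAB — 2 tracks woven together.
Subsequence A: 9, 16, 25, 36, 49, 64, 81, 100, 121, 144, 169, 196 (perfect squares starting at 3²).
Subsequence B: 5, 13, 18, 31, 49, 80 (each term equals the sum of the previous two).
Position 19 → subsequence A, term 13 = 225.
Position 20 → subsequence A, term 14 = 256.
Position 21 → subsequence B, term 7 = 129.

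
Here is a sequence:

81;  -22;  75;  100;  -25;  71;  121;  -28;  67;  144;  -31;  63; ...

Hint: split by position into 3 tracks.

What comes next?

Taking every 3rd term gives 3 separate tracks.
Subsequence A: 81, 100, 121, 144 (consecutive squares n² from n = 9).
Subsequence B: -22, -25, -28, -31 (arithmetic with common difference −3).
Subsequence C: 75, 71, 67, 63 (linear: a_n = 79 − 4·n).
The 13th slot belongs to subsequence A; its 5th term is 169.

169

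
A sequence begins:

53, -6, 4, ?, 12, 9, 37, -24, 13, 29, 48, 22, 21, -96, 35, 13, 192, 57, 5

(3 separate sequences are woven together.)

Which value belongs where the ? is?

45

Read the sequence 3 terms at a time; column i is its own pattern.
Track A = 53, ?, 37, 29, 21, 13, 5: arithmetic with common difference −8.
Track B = -6, 12, -24, 48, -96, 192: multiplying by -2 each time.
Track C = 4, 9, 13, 22, 35, 57: a Fibonacci-like recurrence a_n = a_{n-1} + a_{n-2}.
The gap is track A's term 2; the rule gives 45.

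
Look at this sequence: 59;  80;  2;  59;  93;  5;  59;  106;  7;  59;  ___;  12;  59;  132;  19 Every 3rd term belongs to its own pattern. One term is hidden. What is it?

119

The terms cycle through 3 interleaved subsequences.
Stream A: 59, 59, 59, 59, 59. Constant 59.
Stream B: 80, 93, 106, ?, 132. Arithmetic with common difference +13.
Stream C: 2, 5, 7, 12, 19. Fibonacci-style (each term is the sum of the two before it).
So the missing entry in stream B is 119.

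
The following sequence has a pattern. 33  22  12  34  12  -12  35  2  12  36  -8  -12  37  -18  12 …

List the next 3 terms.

38, -28, -12

Read the sequence 3 terms at a time; column i is its own pattern.
Subsequence A: 33, 34, 35, 36, 37. Adding 1 each time.
Subsequence B: 22, 12, 2, -8, -18. Subtracting 10 each time.
Subsequence C: 12, -12, 12, -12, 12. The oscillation 12·(−1)^(n+1).
Position 16 falls in subsequence A as its term 6, giving 38.
Position 17 falls in subsequence B as its term 6, giving -28.
Position 18 falls in subsequence C as its term 6, giving -12.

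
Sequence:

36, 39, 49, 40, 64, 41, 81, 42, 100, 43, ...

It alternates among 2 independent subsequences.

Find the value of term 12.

44

Positions 1, 3, 5, … form one subsequence and positions 2, 4, 6, … form another.
Track A is 36, 49, 64, 81, 100, which is consecutive squares n² from n = 6.
Track B is 39, 40, 41, 42, 43, which is arithmetic with common difference +1.
Term 12 comes from track B (its 6th entry): 44.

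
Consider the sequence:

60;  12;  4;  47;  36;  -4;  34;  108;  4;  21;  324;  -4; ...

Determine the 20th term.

Split by position mod 3: positions 1, 4, 7, … form one track, and each other residue class forms its own.
Track A = 60, 47, 34, 21: arithmetic with common difference −13.
Track B = 12, 36, 108, 324: geometric, ×3 each step.
Track C = 4, -4, 4, -4: oscillating between 4 and -4.
The 20th slot belongs to track B; its 7th term is 8748.

8748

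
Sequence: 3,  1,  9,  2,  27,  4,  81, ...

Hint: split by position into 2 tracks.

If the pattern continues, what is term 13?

2187

Split by position mod 2 into 2 tracks.
Subsequence A: 3, 9, 27, 81 (multiplying by 3 each time).
Subsequence B: 1, 2, 4 (successive powers of 2).
The 13th slot belongs to subsequence A; its 7th term is 2187.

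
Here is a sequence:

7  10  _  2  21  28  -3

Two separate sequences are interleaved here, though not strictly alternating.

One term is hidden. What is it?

15

The slot pattern repeats as ABB (period 3), so there are 2 interleaved tracks.
Track A = 7, 2, -3: subtracting 5 each time.
Track B = 10, ?, 21, 28: triangular numbers starting at T_4.
So the missing entry in track B is 15.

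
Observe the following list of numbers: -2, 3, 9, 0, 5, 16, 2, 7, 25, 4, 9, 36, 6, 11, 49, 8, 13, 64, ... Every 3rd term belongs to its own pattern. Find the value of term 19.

Split by position mod 3: positions 1, 4, 7, … form one track, and each other residue class forms its own.
Track A = -2, 0, 2, 4, 6, 8: arithmetic, step +2.
Track B = 3, 5, 7, 9, 11, 13: adding 2 each time.
Track C = 9, 16, 25, 36, 49, 64: perfect squares starting at 3².
The 19th slot belongs to track A; its 7th term is 10.

10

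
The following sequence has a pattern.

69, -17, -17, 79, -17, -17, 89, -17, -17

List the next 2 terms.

99, -17

The slot pattern repeats as ABB (period 3), so there are 2 interleaved tracks.
Track A = 69, 79, 89: adding 10 each time.
Track B = -17, -17, -17, -17, -17, -17: the constant sequence -17.
Position 10 → track A, term 4 = 99.
Term 11 comes from track B (its 7th entry): -17.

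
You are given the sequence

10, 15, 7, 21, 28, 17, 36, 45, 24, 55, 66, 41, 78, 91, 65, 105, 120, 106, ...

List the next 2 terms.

Reading positions in blocks of 3 reveals the pattern AAB — 2 tracks woven together.
Track A: 10, 15, 21, 28, 36, 45, 55, 66, 78, 91, 105, 120 (triangular numbers starting at T_4).
Track B: 7, 17, 24, 41, 65, 106 (each term equals the sum of the previous two).
Position 19 falls in track A as its term 13, giving 136.
Term 20 comes from track A (its 14th entry): 153.

136, 153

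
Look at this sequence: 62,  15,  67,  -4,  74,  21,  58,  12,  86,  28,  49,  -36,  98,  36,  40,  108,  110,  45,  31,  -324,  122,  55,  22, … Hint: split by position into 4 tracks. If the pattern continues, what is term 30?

Read the sequence 4 terms at a time; column i is its own pattern.
Subsequence A: 62, 74, 86, 98, 110, 122 (linear: a_n = 50 + 12·n).
Subsequence B: 15, 21, 28, 36, 45, 55 (the triangular numbers T_5, T_6, …).
Subsequence C: 67, 58, 49, 40, 31, 22 (arithmetic with common difference −9).
Subsequence D: -4, 12, -36, 108, -324 (geometric, ×-3 each step).
Term 30 comes from subsequence B (its 8th entry): 78.

78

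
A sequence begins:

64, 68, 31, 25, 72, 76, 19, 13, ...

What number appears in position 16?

-11

Reading positions in blocks of 4 reveals the pattern AABB — 2 tracks woven together.
Track A: 64, 68, 72, 76 (arithmetic with common difference +4).
Track B: 31, 25, 19, 13 (subtracting 6 each time).
Position 16 falls in track B as its term 8, giving -11.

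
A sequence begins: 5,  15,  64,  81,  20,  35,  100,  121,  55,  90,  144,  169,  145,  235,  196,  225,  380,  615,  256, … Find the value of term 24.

361

Reading positions in blocks of 4 reveals the pattern AABB — 2 tracks woven together.
Subsequence A: 5, 15, 20, 35, 55, 90, 145, 235, 380, 615 (Fibonacci-style (each term is the sum of the two before it)).
Subsequence B: 64, 81, 100, 121, 144, 169, 196, 225, 256 (consecutive squares n² from n = 8).
Position 24 → subsequence B, term 12 = 361.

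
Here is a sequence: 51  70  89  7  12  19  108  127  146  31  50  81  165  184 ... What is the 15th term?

203

The slot pattern repeats as AAABBB (period 6), so there are 2 interleaved tracks.
Track A = 51, 70, 89, 108, 127, 146, 165, 184: adding 19 each time.
Track B = 7, 12, 19, 31, 50, 81: a Fibonacci-like recurrence a_n = a_{n-1} + a_{n-2}.
The 15th slot belongs to track A; its 9th term is 203.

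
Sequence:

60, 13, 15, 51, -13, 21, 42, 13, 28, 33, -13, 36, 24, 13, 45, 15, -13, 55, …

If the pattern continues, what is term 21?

Read the sequence 3 terms at a time; column i is its own pattern.
Stream A: 60, 51, 42, 33, 24, 15. Subtracting 9 each time.
Stream B: 13, -13, 13, -13, 13, -13. The oscillation 13·(−1)^(n+1).
Stream C: 15, 21, 28, 36, 45, 55. Triangular numbers n(n+1)/2 for n = 5, 6, ….
Term 21 comes from stream C (its 7th entry): 66.

66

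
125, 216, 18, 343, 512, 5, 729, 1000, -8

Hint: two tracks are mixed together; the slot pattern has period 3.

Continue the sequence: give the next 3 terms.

1331, 1728, -21

The slot pattern repeats as AAB (period 3), so there are 2 interleaved tracks.
Track A: 125, 216, 343, 512, 729, 1000 (consecutive cubes n³ from n = 5).
Track B: 18, 5, -8 (subtracting 13 each time).
Term 10 comes from track A (its 7th entry): 1331.
Term 11 comes from track A (its 8th entry): 1728.
Position 12 falls in track B as its term 4, giving -21.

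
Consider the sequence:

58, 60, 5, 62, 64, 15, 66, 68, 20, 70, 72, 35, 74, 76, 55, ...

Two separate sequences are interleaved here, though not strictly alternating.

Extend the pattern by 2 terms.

Reading positions in blocks of 3 reveals the pattern AAB — 2 tracks woven together.
Stream A = 58, 60, 62, 64, 66, 68, 70, 72, 74, 76: arithmetic, step +2.
Stream B = 5, 15, 20, 35, 55: a Fibonacci-like recurrence a_n = a_{n-1} + a_{n-2}.
Position 16 → stream A, term 11 = 78.
Term 17 comes from stream A (its 12th entry): 80.

78, 80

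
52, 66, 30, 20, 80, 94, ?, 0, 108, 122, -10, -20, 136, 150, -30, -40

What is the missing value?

The slot pattern repeats as AABB (period 4), so there are 2 interleaved tracks.
Track A: 52, 66, 80, 94, 108, 122, 136, 150 (arithmetic with common difference +14).
Track B: 30, 20, ?, 0, -10, -20, -30, -40 (linear: a_n = 40 − 10·n).
Filling track B at index 3 by its rule yields 10.

10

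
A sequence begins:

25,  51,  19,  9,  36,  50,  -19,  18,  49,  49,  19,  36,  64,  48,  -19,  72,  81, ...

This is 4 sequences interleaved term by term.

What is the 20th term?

Read the sequence 4 terms at a time; column i is its own pattern.
Subsequence A: 25, 36, 49, 64, 81. Perfect squares starting at 5².
Subsequence B: 51, 50, 49, 48. Linear: a_n = 52 − n.
Subsequence C: 19, -19, 19, -19. Alternating ±19.
Subsequence D: 9, 18, 36, 72. Multiplying by 2 each time.
Term 20 comes from subsequence D (its 5th entry): 144.

144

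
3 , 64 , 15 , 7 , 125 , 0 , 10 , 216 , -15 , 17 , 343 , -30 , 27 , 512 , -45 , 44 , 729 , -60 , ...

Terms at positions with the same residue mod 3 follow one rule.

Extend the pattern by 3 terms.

The terms cycle through 3 interleaved subsequences.
Track A: 3, 7, 10, 17, 27, 44 — Fibonacci-style (each term is the sum of the two before it).
Track B: 64, 125, 216, 343, 512, 729 — perfect cubes starting at 4³.
Track C: 15, 0, -15, -30, -45, -60 — arithmetic with common difference −15.
Position 19 → track A, term 7 = 71.
Position 20 → track B, term 7 = 1000.
Position 21 falls in track C as its term 7, giving -75.

71, 1000, -75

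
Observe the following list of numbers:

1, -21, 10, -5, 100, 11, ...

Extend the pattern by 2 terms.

1000, 27

Split by position mod 2 into 2 tracks.
Track A: 1, 10, 100 (successive powers of 10).
Track B: -21, -5, 11 (adding 16 each time).
Term 7 comes from track A (its 4th entry): 1000.
Term 8 comes from track B (its 4th entry): 27.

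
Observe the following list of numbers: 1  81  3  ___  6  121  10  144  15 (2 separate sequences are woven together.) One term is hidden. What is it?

100

Taking every 2nd term gives 2 separate tracks.
Stream A = 1, 3, 6, 10, 15: triangular numbers starting at T_1.
Stream B = 81, ?, 121, 144: perfect squares starting at 9².
Filling stream B at index 2 by its rule yields 100.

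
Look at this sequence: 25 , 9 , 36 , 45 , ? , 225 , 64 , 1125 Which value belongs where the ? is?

Positions 1, 3, 5, … form one subsequence and positions 2, 4, 6, … form another.
Track A = 25, 36, ?, 64: consecutive squares n² from n = 5.
Track B = 9, 45, 225, 1125: geometric, ×5 each step.
The gap is track A's term 3; the rule gives 49.

49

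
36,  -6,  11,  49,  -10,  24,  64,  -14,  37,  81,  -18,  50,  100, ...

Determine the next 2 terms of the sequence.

-22, 63

The terms cycle through 3 interleaved subsequences.
Subsequence A: 36, 49, 64, 81, 100 (perfect squares starting at 6²).
Subsequence B: -6, -10, -14, -18 (linear: a_n = -2 − 4·n).
Subsequence C: 11, 24, 37, 50 (linear: a_n = -2 + 13·n).
Position 14 → subsequence B, term 5 = -22.
Term 15 comes from subsequence C (its 5th entry): 63.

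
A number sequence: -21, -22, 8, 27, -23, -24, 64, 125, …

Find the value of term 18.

The slot pattern repeats as AABB (period 4), so there are 2 interleaved tracks.
Stream A: -21, -22, -23, -24 — arithmetic, step −1.
Stream B: 8, 27, 64, 125 — the cubes 2³, 3³, 4³, ….
The 18th slot belongs to stream A; its 10th term is -30.

-30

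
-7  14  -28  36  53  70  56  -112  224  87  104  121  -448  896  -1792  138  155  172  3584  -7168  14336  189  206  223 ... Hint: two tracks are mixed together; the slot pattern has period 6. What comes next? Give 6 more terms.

Positions follow the repeating pattern AAABBB; grouping by letter gives 2 tracks.
Subsequence A is -7, 14, -28, 56, -112, 224, -448, 896, -1792, 3584, -7168, 14336, which is multiplying by -2 each time.
Subsequence B is 36, 53, 70, 87, 104, 121, 138, 155, 172, 189, 206, 223, which is arithmetic with common difference +17.
Position 25 → subsequence A, term 13 = -28672.
Position 26 falls in subsequence A as its term 14, giving 57344.
Position 27 → subsequence A, term 15 = -114688.
Position 28 → subsequence B, term 13 = 240.
Term 29 comes from subsequence B (its 14th entry): 257.
Position 30 falls in subsequence B as its term 15, giving 274.

-28672, 57344, -114688, 240, 257, 274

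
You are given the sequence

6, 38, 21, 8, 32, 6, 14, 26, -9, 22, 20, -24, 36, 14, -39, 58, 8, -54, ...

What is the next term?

94

Read the sequence 3 terms at a time; column i is its own pattern.
Stream A: 6, 8, 14, 22, 36, 58 (Fibonacci-style (each term is the sum of the two before it)).
Stream B: 38, 32, 26, 20, 14, 8 (arithmetic, step −6).
Stream C: 21, 6, -9, -24, -39, -54 (arithmetic with common difference −15).
The 19th slot belongs to stream A; its 7th term is 94.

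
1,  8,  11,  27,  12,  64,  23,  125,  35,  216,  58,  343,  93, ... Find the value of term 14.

The terms cycle through 2 interleaved subsequences.
Track A: 1, 11, 12, 23, 35, 58, 93 — a Fibonacci-like recurrence a_n = a_{n-1} + a_{n-2}.
Track B: 8, 27, 64, 125, 216, 343 — the cubes 2³, 3³, 4³, ….
Position 14 falls in track B as its term 7, giving 512.

512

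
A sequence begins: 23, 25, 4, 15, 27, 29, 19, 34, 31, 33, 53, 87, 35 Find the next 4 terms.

37, 140, 227, 39

The slot pattern repeats as AABB (period 4), so there are 2 interleaved tracks.
Track A = 23, 25, 27, 29, 31, 33, 35: adding 2 each time.
Track B = 4, 15, 19, 34, 53, 87: each term equals the sum of the previous two.
The 14th slot belongs to track A; its 8th term is 37.
Position 15 → track B, term 7 = 140.
Position 16 → track B, term 8 = 227.
The 17th slot belongs to track A; its 9th term is 39.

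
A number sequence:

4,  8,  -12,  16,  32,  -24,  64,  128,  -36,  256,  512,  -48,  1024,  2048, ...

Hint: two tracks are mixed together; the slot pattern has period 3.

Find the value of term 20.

Positions follow the repeating pattern AAB; grouping by letter gives 2 tracks.
Subsequence A: 4, 8, 16, 32, 64, 128, 256, 512, 1024, 2048 — geometric, ×2 each step.
Subsequence B: -12, -24, -36, -48 — linear: a_n = −12·n.
The 20th slot belongs to subsequence A; its 14th term is 32768.

32768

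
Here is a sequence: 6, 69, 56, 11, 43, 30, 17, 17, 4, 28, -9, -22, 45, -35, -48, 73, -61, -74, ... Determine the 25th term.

The slot pattern repeats as ABB (period 3), so there are 2 interleaved tracks.
Subsequence A is 6, 11, 17, 28, 45, 73, which is Fibonacci-style (each term is the sum of the two before it).
Subsequence B is 69, 56, 43, 30, 17, 4, -9, -22, -35, -48, -61, -74, which is subtracting 13 each time.
The 25th slot belongs to subsequence A; its 9th term is 309.

309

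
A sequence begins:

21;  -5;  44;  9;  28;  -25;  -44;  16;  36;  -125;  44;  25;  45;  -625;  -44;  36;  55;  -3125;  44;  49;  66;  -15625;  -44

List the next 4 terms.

64, 78, -78125, 44

Taking every 4th term gives 4 separate tracks.
Subsequence A: 21, 28, 36, 45, 55, 66 — the triangular numbers T_6, T_7, ….
Subsequence B: -5, -25, -125, -625, -3125, -15625 — a geometric progression (common ratio 5).
Subsequence C: 44, -44, 44, -44, 44, -44 — alternating ±44.
Subsequence D: 9, 16, 25, 36, 49 — perfect squares starting at 3².
The 24th slot belongs to subsequence D; its 6th term is 64.
Position 25 → subsequence A, term 7 = 78.
Position 26 falls in subsequence B as its term 7, giving -78125.
Term 27 comes from subsequence C (its 7th entry): 44.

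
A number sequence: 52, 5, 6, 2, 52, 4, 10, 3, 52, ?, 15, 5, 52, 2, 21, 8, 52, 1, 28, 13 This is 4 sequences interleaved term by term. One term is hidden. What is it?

Split by position mod 4: positions 1, 5, 9, … form one track, and each other residue class forms its own.
Track A: 52, 52, 52, 52, 52 (the constant sequence 52).
Track B: 5, 4, ?, 2, 1 (linear: a_n = 6 − n).
Track C: 6, 10, 15, 21, 28 (the triangular numbers T_3, T_4, …).
Track D: 2, 3, 5, 8, 13 (Fibonacci-style (each term is the sum of the two before it)).
So the missing entry in track B is 3.

3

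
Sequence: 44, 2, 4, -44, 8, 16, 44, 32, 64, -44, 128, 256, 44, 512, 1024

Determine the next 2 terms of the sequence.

The slot pattern repeats as ABB (period 3), so there are 2 interleaved tracks.
Track A: 44, -44, 44, -44, 44 — oscillating between 44 and -44.
Track B: 2, 4, 8, 16, 32, 64, 128, 256, 512, 1024 — powers 2^1, 2^2, 2^3, ….
Position 16 falls in track A as its term 6, giving -44.
The 17th slot belongs to track B; its 11th term is 2048.

-44, 2048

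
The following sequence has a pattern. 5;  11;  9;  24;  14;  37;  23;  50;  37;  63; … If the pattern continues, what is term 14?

89

Odd-indexed and even-indexed terms follow separate rules.
Subsequence A: 5, 9, 14, 23, 37 — Fibonacci-style (each term is the sum of the two before it).
Subsequence B: 11, 24, 37, 50, 63 — linear: a_n = -2 + 13·n.
The 14th slot belongs to subsequence B; its 7th term is 89.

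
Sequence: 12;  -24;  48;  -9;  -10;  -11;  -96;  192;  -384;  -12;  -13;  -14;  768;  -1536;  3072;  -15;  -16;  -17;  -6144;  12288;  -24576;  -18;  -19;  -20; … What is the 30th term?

The slot pattern repeats as AAABBB (period 6), so there are 2 interleaved tracks.
Stream A: 12, -24, 48, -96, 192, -384, 768, -1536, 3072, -6144, 12288, -24576 — a geometric progression (common ratio -2).
Stream B: -9, -10, -11, -12, -13, -14, -15, -16, -17, -18, -19, -20 — arithmetic, step −1.
Term 30 comes from stream B (its 15th entry): -23.

-23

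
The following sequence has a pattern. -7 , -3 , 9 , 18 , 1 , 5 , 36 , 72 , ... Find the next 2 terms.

Positions follow the repeating pattern AABB; grouping by letter gives 2 tracks.
Stream A: -7, -3, 1, 5 (arithmetic with common difference +4).
Stream B: 9, 18, 36, 72 (a geometric progression (common ratio 2)).
Term 9 comes from stream A (its 5th entry): 9.
The 10th slot belongs to stream A; its 6th term is 13.

9, 13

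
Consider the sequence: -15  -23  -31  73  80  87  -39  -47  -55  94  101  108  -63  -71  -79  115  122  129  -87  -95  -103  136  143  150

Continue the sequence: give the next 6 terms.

Reading positions in blocks of 6 reveals the pattern AAABBB — 2 tracks woven together.
Track A is -15, -23, -31, -39, -47, -55, -63, -71, -79, -87, -95, -103, which is subtracting 8 each time.
Track B is 73, 80, 87, 94, 101, 108, 115, 122, 129, 136, 143, 150, which is arithmetic, step +7.
Term 25 comes from track A (its 13th entry): -111.
Position 26 → track A, term 14 = -119.
The 27th slot belongs to track A; its 15th term is -127.
Term 28 comes from track B (its 13th entry): 157.
The 29th slot belongs to track B; its 14th term is 164.
Position 30 → track B, term 15 = 171.

-111, -119, -127, 157, 164, 171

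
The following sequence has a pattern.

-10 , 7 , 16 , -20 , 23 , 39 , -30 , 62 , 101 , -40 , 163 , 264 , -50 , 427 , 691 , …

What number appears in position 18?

Positions follow the repeating pattern ABB; grouping by letter gives 2 tracks.
Stream A: -10, -20, -30, -40, -50 — linear: a_n = −10·n.
Stream B: 7, 16, 23, 39, 62, 101, 163, 264, 427, 691 — a Fibonacci-like recurrence a_n = a_{n-1} + a_{n-2}.
The 18th slot belongs to stream B; its 12th term is 1809.

1809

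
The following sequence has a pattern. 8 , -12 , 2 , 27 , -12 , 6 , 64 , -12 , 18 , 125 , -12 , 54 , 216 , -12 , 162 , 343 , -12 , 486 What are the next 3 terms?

Split by position mod 3 into 3 tracks.
Stream A: 8, 27, 64, 125, 216, 343. Perfect cubes starting at 2³.
Stream B: -12, -12, -12, -12, -12, -12. Always -12.
Stream C: 2, 6, 18, 54, 162, 486. Geometric with ratio 3.
Position 19 falls in stream A as its term 7, giving 512.
The 20th slot belongs to stream B; its 7th term is -12.
The 21st slot belongs to stream C; its 7th term is 1458.

512, -12, 1458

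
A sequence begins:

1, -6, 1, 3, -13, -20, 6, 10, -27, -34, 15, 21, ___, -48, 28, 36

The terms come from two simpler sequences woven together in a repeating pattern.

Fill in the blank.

-41

The slot pattern repeats as AABB (period 4), so there are 2 interleaved tracks.
Track A is 1, -6, -13, -20, -27, -34, ?, -48, which is subtracting 7 each time.
Track B is 1, 3, 6, 10, 15, 21, 28, 36, which is triangular numbers n(n+1)/2 for n = 1, 2, ….
Track A's pattern makes the blank -41.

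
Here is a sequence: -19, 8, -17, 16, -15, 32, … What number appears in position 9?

Positions 1, 3, 5, … form one subsequence and positions 2, 4, 6, … form another.
Track A is -19, -17, -15, which is arithmetic with common difference +2.
Track B is 8, 16, 32, which is a geometric progression (common ratio 2).
Term 9 comes from track A (its 5th entry): -11.

-11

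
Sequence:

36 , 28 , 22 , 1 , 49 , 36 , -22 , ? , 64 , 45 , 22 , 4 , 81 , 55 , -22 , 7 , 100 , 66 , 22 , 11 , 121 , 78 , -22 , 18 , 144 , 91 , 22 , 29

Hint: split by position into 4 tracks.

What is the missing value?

3

Taking every 4th term gives 4 separate tracks.
Track A is 36, 49, 64, 81, 100, 121, 144, which is perfect squares starting at 6².
Track B is 28, 36, 45, 55, 66, 78, 91, which is the triangular numbers T_7, T_8, ….
Track C is 22, -22, 22, -22, 22, -22, 22, which is the oscillation 22·(−1)^(n+1).
Track D is 1, ?, 4, 7, 11, 18, 29, which is a Fibonacci-like recurrence a_n = a_{n-1} + a_{n-2}.
Filling track D at index 2 by its rule yields 3.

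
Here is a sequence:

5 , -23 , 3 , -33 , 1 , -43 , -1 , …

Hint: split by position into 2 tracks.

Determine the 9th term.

Taking every 2nd term gives 2 separate tracks.
Track A: 5, 3, 1, -1 — arithmetic, step −2.
Track B: -23, -33, -43 — subtracting 10 each time.
The 9th slot belongs to track A; its 5th term is -3.

-3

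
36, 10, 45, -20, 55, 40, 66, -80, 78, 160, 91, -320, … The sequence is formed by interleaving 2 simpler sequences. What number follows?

105

Split by position mod 2 into 2 tracks.
Subsequence A is 36, 45, 55, 66, 78, 91, which is triangular numbers n(n+1)/2 for n = 8, 9, ….
Subsequence B is 10, -20, 40, -80, 160, -320, which is a geometric progression (common ratio -2).
Position 13 falls in subsequence A as its term 7, giving 105.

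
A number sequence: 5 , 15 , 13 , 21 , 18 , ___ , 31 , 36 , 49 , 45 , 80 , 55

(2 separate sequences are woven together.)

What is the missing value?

Split by position mod 2 into 2 tracks.
Track A is 5, 13, 18, 31, 49, 80, which is a Fibonacci-like recurrence a_n = a_{n-1} + a_{n-2}.
Track B is 15, 21, ?, 36, 45, 55, which is triangular numbers n(n+1)/2 for n = 5, 6, ….
Filling track B at index 3 by its rule yields 28.

28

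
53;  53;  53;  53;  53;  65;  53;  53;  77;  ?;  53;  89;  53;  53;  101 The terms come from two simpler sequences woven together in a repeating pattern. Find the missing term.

The slot pattern repeats as AAB (period 3), so there are 2 interleaved tracks.
Track A: 53, 53, 53, 53, 53, 53, ?, 53, 53, 53. Constant 53.
Track B: 53, 65, 77, 89, 101. Arithmetic, step +12.
So the missing entry in track A is 53.

53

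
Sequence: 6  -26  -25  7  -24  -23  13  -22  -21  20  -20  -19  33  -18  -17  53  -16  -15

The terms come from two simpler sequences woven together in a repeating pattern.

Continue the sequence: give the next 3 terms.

Positions follow the repeating pattern ABB; grouping by letter gives 2 tracks.
Track A = 6, 7, 13, 20, 33, 53: a Fibonacci-like recurrence a_n = a_{n-1} + a_{n-2}.
Track B = -26, -25, -24, -23, -22, -21, -20, -19, -18, -17, -16, -15: adding 1 each time.
Term 19 comes from track A (its 7th entry): 86.
Position 20 → track B, term 13 = -14.
Position 21 falls in track B as its term 14, giving -13.

86, -14, -13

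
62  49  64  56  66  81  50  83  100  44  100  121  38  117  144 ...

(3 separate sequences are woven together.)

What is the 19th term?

The terms cycle through 3 interleaved subsequences.
Stream A: 62, 56, 50, 44, 38. Arithmetic with common difference −6.
Stream B: 49, 66, 83, 100, 117. Linear: a_n = 32 + 17·n.
Stream C: 64, 81, 100, 121, 144. Consecutive squares n² from n = 8.
Position 19 falls in stream A as its term 7, giving 26.

26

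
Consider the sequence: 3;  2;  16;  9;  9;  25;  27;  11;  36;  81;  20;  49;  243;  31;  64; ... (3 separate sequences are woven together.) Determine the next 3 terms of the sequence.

729, 51, 81

Taking every 3rd term gives 3 separate tracks.
Track A: 3, 9, 27, 81, 243 (powers 3^1, 3^2, 3^3, …).
Track B: 2, 9, 11, 20, 31 (a Fibonacci-like recurrence a_n = a_{n-1} + a_{n-2}).
Track C: 16, 25, 36, 49, 64 (perfect squares starting at 4²).
Position 16 → track A, term 6 = 729.
Position 17 → track B, term 6 = 51.
Term 18 comes from track C (its 6th entry): 81.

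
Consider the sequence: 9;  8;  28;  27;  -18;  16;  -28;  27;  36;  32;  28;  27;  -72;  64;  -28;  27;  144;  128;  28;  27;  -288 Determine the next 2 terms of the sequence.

Taking every 4th term gives 4 separate tracks.
Track A: 9, -18, 36, -72, 144, -288. A geometric progression (common ratio -2).
Track B: 8, 16, 32, 64, 128. Powers of 2.
Track C: 28, -28, 28, -28, 28. Oscillating between 28 and -28.
Track D: 27, 27, 27, 27, 27. Always 27.
Term 22 comes from track B (its 6th entry): 256.
Term 23 comes from track C (its 6th entry): -28.

256, -28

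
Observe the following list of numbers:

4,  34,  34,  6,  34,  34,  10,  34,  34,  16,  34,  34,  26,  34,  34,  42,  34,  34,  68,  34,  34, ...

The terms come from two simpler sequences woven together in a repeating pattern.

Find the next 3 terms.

The slot pattern repeats as ABB (period 3), so there are 2 interleaved tracks.
Track A: 4, 6, 10, 16, 26, 42, 68. A Fibonacci-like recurrence a_n = a_{n-1} + a_{n-2}.
Track B: 34, 34, 34, 34, 34, 34, 34, 34, 34, 34, 34, 34, 34, 34. Always 34.
Position 22 falls in track A as its term 8, giving 110.
The 23rd slot belongs to track B; its 15th term is 34.
Position 24 → track B, term 16 = 34.

110, 34, 34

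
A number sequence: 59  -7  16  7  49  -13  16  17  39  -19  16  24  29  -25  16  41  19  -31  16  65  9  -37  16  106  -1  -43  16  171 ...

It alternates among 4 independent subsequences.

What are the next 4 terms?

-11, -49, 16, 277

Taking every 4th term gives 4 separate tracks.
Stream A is 59, 49, 39, 29, 19, 9, -1, which is linear: a_n = 69 − 10·n.
Stream B is -7, -13, -19, -25, -31, -37, -43, which is arithmetic with common difference −6.
Stream C is 16, 16, 16, 16, 16, 16, 16, which is the constant sequence 16.
Stream D is 7, 17, 24, 41, 65, 106, 171, which is a Fibonacci-like recurrence a_n = a_{n-1} + a_{n-2}.
Position 29 → stream A, term 8 = -11.
Term 30 comes from stream B (its 8th entry): -49.
The 31st slot belongs to stream C; its 8th term is 16.
Term 32 comes from stream D (its 8th entry): 277.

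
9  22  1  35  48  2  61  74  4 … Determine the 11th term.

100

Reading positions in blocks of 3 reveals the pattern AAB — 2 tracks woven together.
Track A is 9, 22, 35, 48, 61, 74, which is linear: a_n = -4 + 13·n.
Track B is 1, 2, 4, which is powers of 2.
Position 11 → track A, term 8 = 100.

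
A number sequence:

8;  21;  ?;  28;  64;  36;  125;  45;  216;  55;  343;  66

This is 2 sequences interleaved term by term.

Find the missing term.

27

Odd-indexed and even-indexed terms follow separate rules.
Stream A: 8, ?, 64, 125, 216, 343 (the cubes 2³, 3³, 4³, …).
Stream B: 21, 28, 36, 45, 55, 66 (the triangular numbers T_6, T_7, …).
The gap is stream A's term 2; the rule gives 27.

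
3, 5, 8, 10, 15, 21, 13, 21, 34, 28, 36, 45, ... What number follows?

55

Reading positions in blocks of 6 reveals the pattern AAABBB — 2 tracks woven together.
Stream A: 3, 5, 8, 13, 21, 34 — Fibonacci-style (each term is the sum of the two before it).
Stream B: 10, 15, 21, 28, 36, 45 — the triangular numbers T_4, T_5, ….
Position 13 falls in stream A as its term 7, giving 55.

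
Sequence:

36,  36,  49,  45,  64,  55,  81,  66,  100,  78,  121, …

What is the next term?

91

Split by position mod 2 into 2 tracks.
Stream A: 36, 49, 64, 81, 100, 121. Consecutive squares n² from n = 6.
Stream B: 36, 45, 55, 66, 78. Triangular numbers n(n+1)/2 for n = 8, 9, ….
The 12th slot belongs to stream B; its 6th term is 91.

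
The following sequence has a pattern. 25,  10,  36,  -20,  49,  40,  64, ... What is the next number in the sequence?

-80

Odd-indexed and even-indexed terms follow separate rules.
Stream A: 25, 36, 49, 64 (the squares 5², 6², 7², …).
Stream B: 10, -20, 40 (a geometric progression (common ratio -2)).
Position 8 falls in stream B as its term 4, giving -80.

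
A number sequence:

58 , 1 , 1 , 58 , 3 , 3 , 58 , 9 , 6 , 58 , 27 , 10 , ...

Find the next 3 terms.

58, 81, 15

Split by position mod 3: positions 1, 4, 7, … form one track, and each other residue class forms its own.
Stream A: 58, 58, 58, 58 — always 58.
Stream B: 1, 3, 9, 27 — powers of 3.
Stream C: 1, 3, 6, 10 — the triangular numbers T_1, T_2, ….
Position 13 falls in stream A as its term 5, giving 58.
Term 14 comes from stream B (its 5th entry): 81.
The 15th slot belongs to stream C; its 5th term is 15.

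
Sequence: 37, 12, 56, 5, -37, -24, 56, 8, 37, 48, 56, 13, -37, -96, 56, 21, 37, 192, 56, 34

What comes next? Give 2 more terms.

-37, -384

Split by position mod 4: positions 1, 5, 9, … form one track, and each other residue class forms its own.
Track A is 37, -37, 37, -37, 37, which is alternating ±37.
Track B is 12, -24, 48, -96, 192, which is a geometric progression (common ratio -2).
Track C is 56, 56, 56, 56, 56, which is constant 56.
Track D is 5, 8, 13, 21, 34, which is a Fibonacci-like recurrence a_n = a_{n-1} + a_{n-2}.
The 21st slot belongs to track A; its 6th term is -37.
Position 22 → track B, term 6 = -384.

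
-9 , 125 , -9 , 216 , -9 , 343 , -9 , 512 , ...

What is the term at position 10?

729

Taking every 2nd term gives 2 separate tracks.
Track A is -9, -9, -9, -9, which is always -9.
Track B is 125, 216, 343, 512, which is the cubes 5³, 6³, 7³, ….
Position 10 → track B, term 5 = 729.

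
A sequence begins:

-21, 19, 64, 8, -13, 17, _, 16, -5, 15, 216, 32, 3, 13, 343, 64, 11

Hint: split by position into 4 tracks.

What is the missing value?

Split by position mod 4: positions 1, 5, 9, … form one track, and each other residue class forms its own.
Subsequence A: -21, -13, -5, 3, 11 (linear: a_n = -29 + 8·n).
Subsequence B: 19, 17, 15, 13 (arithmetic with common difference −2).
Subsequence C: 64, ?, 216, 343 (perfect cubes starting at 4³).
Subsequence D: 8, 16, 32, 64 (a geometric progression (common ratio 2)).
Subsequence C's pattern makes the blank 125.

125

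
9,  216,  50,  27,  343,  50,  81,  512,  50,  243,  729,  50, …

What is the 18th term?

Split by position mod 3 into 3 tracks.
Track A is 9, 27, 81, 243, which is powers 3^2, 3^3, 3^4, ….
Track B is 216, 343, 512, 729, which is consecutive cubes n³ from n = 6.
Track C is 50, 50, 50, 50, which is the constant sequence 50.
Term 18 comes from track C (its 6th entry): 50.

50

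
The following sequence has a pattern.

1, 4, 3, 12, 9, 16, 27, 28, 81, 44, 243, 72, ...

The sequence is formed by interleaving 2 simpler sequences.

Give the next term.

729

Split by position mod 2 into 2 tracks.
Track A: 1, 3, 9, 27, 81, 243 (geometric, ×3 each step).
Track B: 4, 12, 16, 28, 44, 72 (each term equals the sum of the previous two).
Term 13 comes from track A (its 7th entry): 729.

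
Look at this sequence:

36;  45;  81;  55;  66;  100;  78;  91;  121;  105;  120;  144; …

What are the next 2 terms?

The slot pattern repeats as AAB (period 3), so there are 2 interleaved tracks.
Track A is 36, 45, 55, 66, 78, 91, 105, 120, which is the triangular numbers T_8, T_9, ….
Track B is 81, 100, 121, 144, which is perfect squares starting at 9².
Term 13 comes from track A (its 9th entry): 136.
The 14th slot belongs to track A; its 10th term is 153.

136, 153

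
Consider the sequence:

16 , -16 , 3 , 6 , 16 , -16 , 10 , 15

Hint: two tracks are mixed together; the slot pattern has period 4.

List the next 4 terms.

16, -16, 21, 28

The slot pattern repeats as AABB (period 4), so there are 2 interleaved tracks.
Track A is 16, -16, 16, -16, which is oscillating between 16 and -16.
Track B is 3, 6, 10, 15, which is triangular numbers n(n+1)/2 for n = 2, 3, ….
Term 9 comes from track A (its 5th entry): 16.
Position 10 → track A, term 6 = -16.
Position 11 falls in track B as its term 5, giving 21.
The 12th slot belongs to track B; its 6th term is 28.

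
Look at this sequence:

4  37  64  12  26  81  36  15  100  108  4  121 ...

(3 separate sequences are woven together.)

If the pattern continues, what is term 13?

324

The terms cycle through 3 interleaved subsequences.
Track A: 4, 12, 36, 108 (geometric with ratio 3).
Track B: 37, 26, 15, 4 (arithmetic, step −11).
Track C: 64, 81, 100, 121 (the squares 8², 9², 10², …).
Position 13 falls in track A as its term 5, giving 324.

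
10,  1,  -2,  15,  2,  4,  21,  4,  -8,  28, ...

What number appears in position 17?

32

Read the sequence 3 terms at a time; column i is its own pattern.
Track A: 10, 15, 21, 28 (triangular numbers starting at T_4).
Track B: 1, 2, 4 (powers 2^0, 2^1, 2^2, …).
Track C: -2, 4, -8 (multiplying by -2 each time).
Position 17 → track B, term 6 = 32.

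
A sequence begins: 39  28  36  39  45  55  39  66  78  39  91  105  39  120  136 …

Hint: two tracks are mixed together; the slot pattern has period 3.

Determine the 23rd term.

231

The slot pattern repeats as ABB (period 3), so there are 2 interleaved tracks.
Stream A: 39, 39, 39, 39, 39 — the constant sequence 39.
Stream B: 28, 36, 45, 55, 66, 78, 91, 105, 120, 136 — triangular numbers n(n+1)/2 for n = 7, 8, ….
The 23rd slot belongs to stream B; its 15th term is 231.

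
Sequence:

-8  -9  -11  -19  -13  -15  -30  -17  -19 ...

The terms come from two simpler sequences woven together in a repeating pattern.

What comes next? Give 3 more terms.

-41, -21, -23

The slot pattern repeats as ABB (period 3), so there are 2 interleaved tracks.
Track A: -8, -19, -30 — arithmetic, step −11.
Track B: -9, -11, -13, -15, -17, -19 — arithmetic, step −2.
The 10th slot belongs to track A; its 4th term is -41.
The 11th slot belongs to track B; its 7th term is -21.
Position 12 → track B, term 8 = -23.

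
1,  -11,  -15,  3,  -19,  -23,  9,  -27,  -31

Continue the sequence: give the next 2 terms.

Positions follow the repeating pattern ABB; grouping by letter gives 2 tracks.
Track A: 1, 3, 9 (powers of 3).
Track B: -11, -15, -19, -23, -27, -31 (arithmetic with common difference −4).
Position 10 → track A, term 4 = 27.
Position 11 falls in track B as its term 7, giving -35.

27, -35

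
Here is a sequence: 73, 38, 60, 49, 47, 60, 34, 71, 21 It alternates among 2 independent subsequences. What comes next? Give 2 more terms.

The terms cycle through 2 interleaved subsequences.
Track A: 73, 60, 47, 34, 21. Arithmetic, step −13.
Track B: 38, 49, 60, 71. Linear: a_n = 27 + 11·n.
Position 10 → track B, term 5 = 82.
The 11th slot belongs to track A; its 6th term is 8.

82, 8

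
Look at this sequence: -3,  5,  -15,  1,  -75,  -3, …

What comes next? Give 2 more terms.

-375, -7

Odd-indexed and even-indexed terms follow separate rules.
Track A: -3, -15, -75 — geometric with ratio 5.
Track B: 5, 1, -3 — arithmetic with common difference −4.
Term 7 comes from track A (its 4th entry): -375.
Position 8 falls in track B as its term 4, giving -7.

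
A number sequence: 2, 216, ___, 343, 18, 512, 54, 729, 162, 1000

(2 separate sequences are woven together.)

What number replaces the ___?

6

The terms cycle through 2 interleaved subsequences.
Track A: 2, ?, 18, 54, 162. Multiplying by 3 each time.
Track B: 216, 343, 512, 729, 1000. Perfect cubes starting at 6³.
The gap is track A's term 2; the rule gives 6.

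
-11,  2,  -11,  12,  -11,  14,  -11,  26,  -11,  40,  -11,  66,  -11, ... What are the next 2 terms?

Positions 1, 3, 5, … form one subsequence and positions 2, 4, 6, … form another.
Subsequence A: -11, -11, -11, -11, -11, -11, -11 — the constant sequence -11.
Subsequence B: 2, 12, 14, 26, 40, 66 — Fibonacci-style (each term is the sum of the two before it).
The 14th slot belongs to subsequence B; its 7th term is 106.
Position 15 falls in subsequence A as its term 8, giving -11.

106, -11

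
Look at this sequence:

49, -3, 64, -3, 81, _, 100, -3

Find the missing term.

Positions 1, 3, 5, … form one subsequence and positions 2, 4, 6, … form another.
Track A is 49, 64, 81, 100, which is consecutive squares n² from n = 7.
Track B is -3, -3, ?, -3, which is always -3.
So the missing entry in track B is -3.

-3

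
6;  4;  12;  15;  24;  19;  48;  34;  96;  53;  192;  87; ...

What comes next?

384

Positions 1, 3, 5, … form one subsequence and positions 2, 4, 6, … form another.
Track A: 6, 12, 24, 48, 96, 192. Geometric, ×2 each step.
Track B: 4, 15, 19, 34, 53, 87. Fibonacci-style (each term is the sum of the two before it).
Position 13 falls in track A as its term 7, giving 384.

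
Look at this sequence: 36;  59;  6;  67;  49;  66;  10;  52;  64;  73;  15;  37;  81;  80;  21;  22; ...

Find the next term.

Split by position mod 4: positions 1, 5, 9, … form one track, and each other residue class forms its own.
Subsequence A: 36, 49, 64, 81 — the squares 6², 7², 8², ….
Subsequence B: 59, 66, 73, 80 — linear: a_n = 52 + 7·n.
Subsequence C: 6, 10, 15, 21 — triangular numbers starting at T_3.
Subsequence D: 67, 52, 37, 22 — arithmetic with common difference −15.
Position 17 falls in subsequence A as its term 5, giving 100.

100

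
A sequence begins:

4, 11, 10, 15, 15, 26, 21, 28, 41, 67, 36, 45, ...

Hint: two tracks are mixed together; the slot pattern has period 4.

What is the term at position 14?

175

The slot pattern repeats as AABB (period 4), so there are 2 interleaved tracks.
Subsequence A is 4, 11, 15, 26, 41, 67, which is each term equals the sum of the previous two.
Subsequence B is 10, 15, 21, 28, 36, 45, which is triangular numbers n(n+1)/2 for n = 4, 5, ….
Position 14 → subsequence A, term 8 = 175.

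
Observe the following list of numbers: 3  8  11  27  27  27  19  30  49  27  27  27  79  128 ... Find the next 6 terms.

207, 27, 27, 27, 335, 542

The slot pattern repeats as AAABBB (period 6), so there are 2 interleaved tracks.
Subsequence A: 3, 8, 11, 19, 30, 49, 79, 128. Fibonacci-style (each term is the sum of the two before it).
Subsequence B: 27, 27, 27, 27, 27, 27. The constant sequence 27.
Position 15 falls in subsequence A as its term 9, giving 207.
The 16th slot belongs to subsequence B; its 7th term is 27.
Term 17 comes from subsequence B (its 8th entry): 27.
The 18th slot belongs to subsequence B; its 9th term is 27.
Position 19 → subsequence A, term 10 = 335.
Term 20 comes from subsequence A (its 11th entry): 542.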